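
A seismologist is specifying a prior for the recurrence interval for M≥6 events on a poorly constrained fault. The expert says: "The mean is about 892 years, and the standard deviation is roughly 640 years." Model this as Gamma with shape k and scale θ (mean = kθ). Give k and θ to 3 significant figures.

For Gamma(k, scale θ): mean = kθ, variance = kθ², so CV = 1/√k.
CV = SD/mean = 640/892 = 0.7175, hence k = 1/CV² = 1.94.
Then θ = mean/k = 892/1.94 = 459.

k ≈ 1.94, θ ≈ 459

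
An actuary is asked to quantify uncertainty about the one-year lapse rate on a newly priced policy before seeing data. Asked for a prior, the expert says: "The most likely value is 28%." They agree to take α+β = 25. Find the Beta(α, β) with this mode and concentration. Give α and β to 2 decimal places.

For α,β > 1 the Beta mode is (α−1)/(α+β−2). With α+β = 25, the mode is (α−1)/23.
Set (α−1)/23 = 0.28 → α = 1 + 0.28·23 = 7.44.
β = 25 − α = 17.56.

α = 7.44, β = 17.56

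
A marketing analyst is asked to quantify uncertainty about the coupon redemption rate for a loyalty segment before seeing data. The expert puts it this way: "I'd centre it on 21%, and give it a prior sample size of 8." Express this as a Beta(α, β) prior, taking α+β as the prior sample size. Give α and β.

α = 1.68, β = 6.32

Under the effective-sample-size interpretation, Beta(α, β) has prior mean α/(α+β) and prior sample size α+β.
So α+β = 8 and α/(α+β) = 0.21, giving α = 0.21·8 = 1.68 and β = 8 − 1.68 = 6.32.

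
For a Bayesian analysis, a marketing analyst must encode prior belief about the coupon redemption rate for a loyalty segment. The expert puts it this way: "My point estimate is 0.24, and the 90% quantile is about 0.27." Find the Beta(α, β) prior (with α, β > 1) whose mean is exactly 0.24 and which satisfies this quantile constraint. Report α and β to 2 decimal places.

With mean 0.24 fixed, write α = 0.24s, β = 0.76s where s = α+β.
Need P(θ < 0.27) = 0.9 under Beta(0.24s, 0.76s). Normal approximation: (q−m)/√(m(1−m)/s) ≈ z_{0.9} = 1.28, so s ≈ 0.24·0.76·(1.28)²/(0.27−0.24)² = 332.9.
At s = 332.9: P(θ<0.27) ≈ 0.898. Adjusting to match 0.9 gives s ≈ 339.52.
So α = 0.24·339.52 ≈ 81.48, β = 0.76·339.52 ≈ 258.03.

α ≈ 81.48, β ≈ 258.03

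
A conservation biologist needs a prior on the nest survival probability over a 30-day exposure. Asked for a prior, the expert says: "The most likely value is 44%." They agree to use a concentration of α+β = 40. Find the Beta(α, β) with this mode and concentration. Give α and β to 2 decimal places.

For α,β > 1 the Beta mode is (α−1)/(α+β−2). With α+β = 40, the mode is (α−1)/38.
Set (α−1)/38 = 0.44 → α = 1 + 0.44·38 = 17.72.
β = 40 − α = 22.28.

α = 17.72, β = 22.28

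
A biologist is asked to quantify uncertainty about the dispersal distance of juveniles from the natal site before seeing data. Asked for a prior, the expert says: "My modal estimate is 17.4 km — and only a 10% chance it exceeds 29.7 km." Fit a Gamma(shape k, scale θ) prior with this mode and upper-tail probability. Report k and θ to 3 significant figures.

Gamma(k,θ) with k>1 has mode (k−1)θ, so θ = 17.4/(k−1).
Need P(X < 29.7) = 0.9 with θ tied to k this way. Start at k = 2, θ = 17.4: P(X<29.7) ≈ 0.509.
Too low — raise k to concentrate. Iterating converges to k ≈ 7.63.
Then θ = 17.4/(7.63−1) ≈ 2.63.

k ≈ 7.63, θ ≈ 2.63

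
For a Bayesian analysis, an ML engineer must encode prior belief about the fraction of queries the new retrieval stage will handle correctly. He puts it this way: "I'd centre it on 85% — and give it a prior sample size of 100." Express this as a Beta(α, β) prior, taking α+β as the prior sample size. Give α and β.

α = 85, β = 15

Under the effective-sample-size interpretation, Beta(α, β) has prior mean α/(α+β) and prior sample size α+β.
So α+β = 100 and α/(α+β) = 0.85, giving α = 0.85·100 = 85 and β = 100 − 85 = 15.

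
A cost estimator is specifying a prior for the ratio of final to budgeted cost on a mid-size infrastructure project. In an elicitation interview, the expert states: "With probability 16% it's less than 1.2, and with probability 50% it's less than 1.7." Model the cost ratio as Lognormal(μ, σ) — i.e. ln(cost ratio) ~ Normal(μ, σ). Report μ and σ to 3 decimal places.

μ ≈ 0.531, σ ≈ 0.350

If T ~ Lognormal(μ,σ) then ln T ~ Normal(μ,σ), so the p-quantile of ln T is μ + z_p·σ.
ln(1.2) = 0.1823 and ln(1.7) = 0.5306; z_{0.16} = -0.9945, z_{0.5} = 0.
σ = (0.5306 − 0.1823)/(0 − (-0.9945)) = 0.350.
μ = 0.1823 − (-0.9945)·0.350 = 0.531.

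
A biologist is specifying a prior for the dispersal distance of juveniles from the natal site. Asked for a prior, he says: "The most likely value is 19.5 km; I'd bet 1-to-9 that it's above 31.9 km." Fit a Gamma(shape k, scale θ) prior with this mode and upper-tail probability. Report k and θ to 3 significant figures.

k ≈ 8.78, θ ≈ 2.51

Gamma(k,θ) with k>1 has mode (k−1)θ, so θ = 19.5/(k−1).
Need P(X < 31.9) = 0.9 with θ tied to k this way. Start at k = 2, θ = 19.5: P(X<31.9) ≈ 0.487.
Too low — raise k to concentrate. Iterating converges to k ≈ 8.78.
Then θ = 19.5/(8.78−1) ≈ 2.51.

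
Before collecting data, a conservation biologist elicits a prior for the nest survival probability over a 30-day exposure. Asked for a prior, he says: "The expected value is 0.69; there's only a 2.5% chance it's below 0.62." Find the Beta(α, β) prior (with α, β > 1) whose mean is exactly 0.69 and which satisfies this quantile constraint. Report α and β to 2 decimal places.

α ≈ 121.69, β ≈ 54.67

With mean 0.69 fixed, write α = 0.69s, β = 0.31s where s = α+β.
Need P(θ < 0.62) = 0.025 under Beta(0.69s, 0.31s). Normal approximation: (q−m)/√(m(1−m)/s) ≈ z_{0.025} = -1.96, so s ≈ 0.69·0.31·(-1.96)²/(0.62−0.69)² = 167.7.
At s = 167.7: P(θ<0.62) ≈ 0.028. Adjusting to match 0.025 gives s ≈ 176.37.
So α = 0.69·176.37 ≈ 121.69, β = 0.31·176.37 ≈ 54.67.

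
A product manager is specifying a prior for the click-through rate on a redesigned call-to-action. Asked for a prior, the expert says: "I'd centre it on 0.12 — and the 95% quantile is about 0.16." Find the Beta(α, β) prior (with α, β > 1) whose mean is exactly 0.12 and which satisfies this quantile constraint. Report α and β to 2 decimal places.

With mean 0.12 fixed, write α = 0.12s, β = 0.88s where s = α+β.
Need P(θ < 0.16) = 0.95 under Beta(0.12s, 0.88s). Normal approximation: (q−m)/√(m(1−m)/s) ≈ z_{0.95} = 1.64, so s ≈ 0.12·0.88·(1.64)²/(0.16−0.12)² = 178.6.
At s = 178.6: P(θ<0.16) ≈ 0.942. Adjusting to match 0.95 gives s ≈ 197.66.
So α = 0.12·197.66 ≈ 23.72, β = 0.88·197.66 ≈ 173.94.

α ≈ 23.72, β ≈ 173.94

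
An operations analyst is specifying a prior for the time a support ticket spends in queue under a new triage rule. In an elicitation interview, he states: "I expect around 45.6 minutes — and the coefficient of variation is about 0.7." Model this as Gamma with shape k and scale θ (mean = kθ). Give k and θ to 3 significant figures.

k ≈ 2.04, θ ≈ 22.3

For Gamma(k, scale θ): mean = kθ, variance = kθ², so CV = 1/√k.
CV = 0.7, hence k = 1/CV² = 2.04.
Then θ = mean/k = 45.6/2.04 = 22.3.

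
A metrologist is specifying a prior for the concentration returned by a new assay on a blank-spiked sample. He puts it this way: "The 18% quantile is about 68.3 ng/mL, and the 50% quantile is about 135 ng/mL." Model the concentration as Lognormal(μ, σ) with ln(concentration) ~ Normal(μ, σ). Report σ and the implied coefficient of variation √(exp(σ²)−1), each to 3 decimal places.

σ ≈ 0.744, CV ≈ 0.860

If T ~ Lognormal(μ,σ) then ln T ~ Normal(μ,σ), so the p-quantile of ln T is μ + z_p·σ.
ln(68.3) = 4.224 and ln(135) = 4.905; z_{0.18} = -0.9154, z_{0.5} = 0.
σ = (4.905 − 4.224)/(0 − (-0.9154)) = 0.744.
μ = 4.224 − (-0.9154)·0.744 = 4.905.
CV = √(exp(σ²)−1) = √(exp(0.5541)−1) = 0.860.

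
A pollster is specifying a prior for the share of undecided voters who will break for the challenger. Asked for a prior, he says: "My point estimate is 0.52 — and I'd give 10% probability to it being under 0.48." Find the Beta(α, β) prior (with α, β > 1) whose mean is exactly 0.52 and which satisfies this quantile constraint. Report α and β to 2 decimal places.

With mean 0.52 fixed, write α = 0.52s, β = 0.48s where s = α+β.
Need P(θ < 0.48) = 0.1 under Beta(0.52s, 0.48s). Normal approximation: (q−m)/√(m(1−m)/s) ≈ z_{0.1} = -1.28, so s ≈ 0.52·0.48·(-1.28)²/(0.48−0.52)² = 256.2.
At s = 256.2: P(θ<0.48) ≈ 0.100. Adjusting to match 0.1 gives s ≈ 256.32.
So α = 0.52·256.32 ≈ 133.28, β = 0.48·256.32 ≈ 123.03.

α ≈ 133.28, β ≈ 123.03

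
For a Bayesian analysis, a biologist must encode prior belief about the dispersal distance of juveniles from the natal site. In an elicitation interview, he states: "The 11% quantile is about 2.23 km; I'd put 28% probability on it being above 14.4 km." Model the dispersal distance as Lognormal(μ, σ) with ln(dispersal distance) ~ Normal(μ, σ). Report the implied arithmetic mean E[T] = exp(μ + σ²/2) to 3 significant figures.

If T ~ Lognormal(μ,σ) then ln T ~ Normal(μ,σ), so the p-quantile of ln T is μ + z_p·σ.
ln(2.23) = 0.802 and ln(14.4) = 2.667; z_{0.11} = -1.227, z_{0.72} = 0.5828.
σ = (2.667 − 0.802)/(0.5828 − (-1.227)) = 1.031.
μ = 0.802 − (-1.227)·1.031 = 2.066.
E[T] = exp(μ + σ²/2) = exp(2.066 + 0.5313) = 13.4 km.

E[T] ≈ 13.4 km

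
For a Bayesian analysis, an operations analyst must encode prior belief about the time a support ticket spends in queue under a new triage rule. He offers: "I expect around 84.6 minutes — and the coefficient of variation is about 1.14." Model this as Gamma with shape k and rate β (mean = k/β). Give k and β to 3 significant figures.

k ≈ 0.769, β ≈ 0.0091

For Gamma(k, rate β): mean = k/β, variance = k/β², so CV = 1/√k.
CV = 1.14, hence k = 1/CV² = 0.769.
Then β = k/mean = 0.769/84.6 = 0.0091.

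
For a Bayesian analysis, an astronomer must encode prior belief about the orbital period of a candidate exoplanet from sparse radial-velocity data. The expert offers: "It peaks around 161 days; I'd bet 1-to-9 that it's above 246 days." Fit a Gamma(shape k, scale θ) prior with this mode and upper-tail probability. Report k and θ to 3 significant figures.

k ≈ 11.4, θ ≈ 15.5

Gamma(k,θ) with k>1 has mode (k−1)θ, so θ = 161/(k−1).
Need P(X < 246) = 0.9 with θ tied to k this way. Start at k = 2, θ = 161: P(X<246) ≈ 0.451.
Too low — raise k to concentrate. Iterating converges to k ≈ 11.4.
Then θ = 161/(11.4−1) ≈ 15.5.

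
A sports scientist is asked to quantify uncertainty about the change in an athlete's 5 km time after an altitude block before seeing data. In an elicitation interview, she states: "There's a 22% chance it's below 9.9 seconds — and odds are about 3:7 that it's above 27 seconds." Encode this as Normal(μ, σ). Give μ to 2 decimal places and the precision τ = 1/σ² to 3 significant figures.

For Normal(μ,σ), the p-quantile is μ + z_p·σ. Here z_{0.22} = -0.7722, z_{0.7} = 0.5244.
So 9.9 = μ − 0.7722σ and 27 = μ + 0.5244σ.
Subtracting: σ = (27 − 9.9)/(0.5244 − (-0.7722)) = 13.19.
Then μ = 9.9 − (-0.7722)·13.19 = 20.08.
Precision τ = 1/σ² = 1/13.19² = 0.00575.

μ = 20.08, τ = 0.00575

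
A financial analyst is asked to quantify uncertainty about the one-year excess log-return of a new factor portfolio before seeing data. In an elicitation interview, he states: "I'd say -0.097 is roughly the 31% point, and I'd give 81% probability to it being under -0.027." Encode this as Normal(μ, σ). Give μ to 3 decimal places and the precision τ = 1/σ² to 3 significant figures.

μ = -0.072, τ = 385

The p-quantile of Normal(μ,σ) is μ + z_p·σ, with z_{0.31} = -0.4959 and z_{0.81} = 0.8779.
Eliminate σ: μ = (z₂·x₁ − z₁·x₂)/(z₂ − z₁) = (0.8779·-0.097 − (-0.4959)·-0.027)/1.374 = -0.072.
Then σ = (x₂ − x₁)/(z₂ − z₁) = (-0.027 − -0.097)/1.374 = 0.051.
Precision τ = 1/σ² = 1/0.05096² = 385.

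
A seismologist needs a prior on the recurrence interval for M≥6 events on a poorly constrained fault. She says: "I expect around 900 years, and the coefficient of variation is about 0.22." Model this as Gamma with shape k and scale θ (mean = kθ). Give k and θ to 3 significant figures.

k ≈ 20.7, θ ≈ 43.6

For Gamma(k, scale θ): mean = kθ, variance = kθ², so CV = 1/√k.
CV = 0.22, hence k = 1/CV² = 20.7.
Then θ = mean/k = 900/20.7 = 43.6.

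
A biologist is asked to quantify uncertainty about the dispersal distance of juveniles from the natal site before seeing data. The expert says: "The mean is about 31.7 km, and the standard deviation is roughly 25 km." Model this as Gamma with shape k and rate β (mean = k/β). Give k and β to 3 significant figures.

For Gamma(k, rate β): mean = k/β, variance = k/β², so CV = 1/√k.
CV = SD/mean = 25/31.7 = 0.7886, hence k = 1/CV² = 1.61.
Then β = k/mean = 1.61/31.7 = 0.0507.

k ≈ 1.61, β ≈ 0.0507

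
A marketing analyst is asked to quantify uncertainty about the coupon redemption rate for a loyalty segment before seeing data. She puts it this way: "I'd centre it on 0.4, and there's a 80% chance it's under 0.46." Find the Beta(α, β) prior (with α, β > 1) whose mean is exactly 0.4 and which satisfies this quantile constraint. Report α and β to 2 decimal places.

With mean 0.4 fixed, write α = 0.4s, β = 0.6s where s = α+β.
Need P(θ < 0.46) = 0.8 under Beta(0.4s, 0.6s). Normal approximation: (q−m)/√(m(1−m)/s) ≈ z_{0.8} = 0.842, so s ≈ 0.4·0.6·(0.842)²/(0.46−0.4)² = 47.2.
At s = 47.2: P(θ<0.46) ≈ 0.801. Adjusting to match 0.8 gives s ≈ 46.67.
So α = 0.4·46.67 ≈ 18.67, β = 0.6·46.67 ≈ 28.00.

α ≈ 18.67, β ≈ 28.00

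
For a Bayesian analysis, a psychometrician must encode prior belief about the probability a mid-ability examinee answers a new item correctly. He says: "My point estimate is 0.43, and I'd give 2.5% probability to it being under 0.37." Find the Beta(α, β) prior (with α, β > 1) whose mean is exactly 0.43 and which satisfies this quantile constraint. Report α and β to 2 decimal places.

With mean 0.43 fixed, write α = 0.43s, β = 0.57s where s = α+β.
Need P(θ < 0.37) = 0.025 under Beta(0.43s, 0.57s). Normal approximation: (q−m)/√(m(1−m)/s) ≈ z_{0.025} = -1.96, so s ≈ 0.43·0.57·(-1.96)²/(0.37−0.43)² = 261.5.
At s = 261.5: P(θ<0.37) ≈ 0.024. Adjusting to match 0.025 gives s ≈ 255.63.
So α = 0.43·255.63 ≈ 109.92, β = 0.57·255.63 ≈ 145.71.

α ≈ 109.92, β ≈ 145.71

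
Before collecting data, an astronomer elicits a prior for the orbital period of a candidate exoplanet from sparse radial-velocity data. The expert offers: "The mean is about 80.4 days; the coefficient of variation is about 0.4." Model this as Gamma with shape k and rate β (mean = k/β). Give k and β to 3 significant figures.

k ≈ 6.25, β ≈ 0.0777

For Gamma(k, rate β): mean = k/β, variance = k/β², so CV = 1/√k.
CV = 0.4, hence k = 1/CV² = 6.25.
Then β = k/mean = 6.25/80.4 = 0.0777.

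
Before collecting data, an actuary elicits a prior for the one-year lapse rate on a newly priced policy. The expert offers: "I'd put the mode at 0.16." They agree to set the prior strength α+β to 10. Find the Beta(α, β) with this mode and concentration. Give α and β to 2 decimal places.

α = 2.28, β = 7.72

For α,β > 1 the Beta mode is (α−1)/(α+β−2). With α+β = 10, the mode is (α−1)/8.
Set (α−1)/8 = 0.16 → α = 1 + 0.16·8 = 2.28.
β = 10 − α = 7.72.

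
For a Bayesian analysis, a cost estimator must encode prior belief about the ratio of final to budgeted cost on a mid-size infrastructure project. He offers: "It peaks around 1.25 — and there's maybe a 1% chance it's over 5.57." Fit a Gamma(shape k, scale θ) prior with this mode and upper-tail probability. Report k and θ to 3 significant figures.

Gamma(k,θ) with k>1 has mode (k−1)θ, so θ = 1.25/(k−1).
Need P(X < 5.57) = 0.99 with θ tied to k this way. Start at k = 2, θ = 1.25: P(X<5.57) ≈ 0.937.
Too low — raise k to concentrate. Iterating converges to k ≈ 2.82.
Then θ = 1.25/(2.82−1) ≈ 0.688.

k ≈ 2.82, θ ≈ 0.688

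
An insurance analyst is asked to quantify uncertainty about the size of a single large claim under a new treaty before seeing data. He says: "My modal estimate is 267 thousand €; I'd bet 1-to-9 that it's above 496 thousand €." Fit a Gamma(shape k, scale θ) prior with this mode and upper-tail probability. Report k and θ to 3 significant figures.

k ≈ 5.98, θ ≈ 53.6

Gamma(k,θ) with k>1 has mode (k−1)θ, so θ = 267/(k−1).
Need P(X < 496) = 0.9 with θ tied to k this way. Start at k = 2, θ = 267: P(X<496) ≈ 0.554.
Too low — raise k to concentrate. Iterating converges to k ≈ 5.98.
Then θ = 267/(5.98−1) ≈ 53.6.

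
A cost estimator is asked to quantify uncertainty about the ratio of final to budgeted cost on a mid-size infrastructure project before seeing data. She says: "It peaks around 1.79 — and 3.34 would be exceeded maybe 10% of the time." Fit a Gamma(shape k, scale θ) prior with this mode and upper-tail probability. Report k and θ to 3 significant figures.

Gamma(k,θ) with k>1 has mode (k−1)θ, so θ = 1.79/(k−1).
Need P(X < 3.34) = 0.9 with θ tied to k this way. Start at k = 2, θ = 1.79: P(X<3.34) ≈ 0.556.
Too low — raise k to concentrate. Iterating converges to k ≈ 5.91.
Then θ = 1.79/(5.91−1) ≈ 0.365.

k ≈ 5.91, θ ≈ 0.365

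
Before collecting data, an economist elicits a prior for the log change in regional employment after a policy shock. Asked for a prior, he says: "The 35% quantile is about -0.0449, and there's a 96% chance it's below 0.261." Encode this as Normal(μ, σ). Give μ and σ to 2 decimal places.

μ = 0.01, σ = 0.14

The p-quantile of Normal(μ,σ) is μ + z_p·σ, with z_{0.35} = -0.3853 and z_{0.96} = 1.751.
Eliminate σ: μ = (z₂·x₁ − z₁·x₂)/(z₂ − z₁) = (1.751·-0.0449 − (-0.3853)·0.261)/2.136 = 0.01.
Then σ = (x₂ − x₁)/(z₂ − z₁) = (0.261 − -0.0449)/2.136 = 0.14.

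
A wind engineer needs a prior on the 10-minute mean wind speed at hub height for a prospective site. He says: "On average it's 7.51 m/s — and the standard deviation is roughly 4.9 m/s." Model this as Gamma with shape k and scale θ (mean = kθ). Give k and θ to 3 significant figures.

For Gamma(k, scale θ): mean = kθ, variance = kθ², so CV = 1/√k.
CV = SD/mean = 4.9/7.51 = 0.6525, hence k = 1/CV² = 2.35.
Then θ = mean/k = 7.51/2.35 = 3.2.

k ≈ 2.35, θ ≈ 3.2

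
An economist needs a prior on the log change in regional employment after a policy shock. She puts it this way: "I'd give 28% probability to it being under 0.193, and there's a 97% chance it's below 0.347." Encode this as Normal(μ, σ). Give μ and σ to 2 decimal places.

μ = 0.23, σ = 0.06

For Normal(μ,σ), the p-quantile is μ + z_p·σ. Here z_{0.28} = -0.5828, z_{0.97} = 1.881.
So 0.193 = μ − 0.5828σ and 0.347 = μ + 1.881σ.
Subtracting: σ = (0.347 − 0.193)/(1.881 − (-0.5828)) = 0.06.
Then μ = 0.193 − (-0.5828)·0.06 = 0.23.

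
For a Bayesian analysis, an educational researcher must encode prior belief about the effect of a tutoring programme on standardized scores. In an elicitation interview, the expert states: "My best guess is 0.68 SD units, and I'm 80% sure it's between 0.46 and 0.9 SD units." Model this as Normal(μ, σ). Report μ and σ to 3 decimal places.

A symmetric 80% interval runs μ ± z·σ with z = 1.282.
Half-width = 0.22, so σ = 0.22/1.282 = 0.172.
μ is the stated best guess, 0.680.

μ = 0.680, σ = 0.172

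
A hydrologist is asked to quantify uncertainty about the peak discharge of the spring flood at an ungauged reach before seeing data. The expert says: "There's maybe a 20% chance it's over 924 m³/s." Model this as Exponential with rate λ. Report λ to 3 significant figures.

P(T > 924.0) = e^(−λ·924.0) = 0.2, so λ = −ln(0.2)/924.0 = 0.00174.

λ ≈ 0.00174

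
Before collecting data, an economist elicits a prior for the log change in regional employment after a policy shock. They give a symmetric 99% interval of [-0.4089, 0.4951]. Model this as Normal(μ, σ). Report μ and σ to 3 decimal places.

μ = 0.043, σ = 0.175

A symmetric 99% interval runs μ ± z·σ with z = 2.576.
Half-width = 0.452, so σ = 0.452/2.576 = 0.175.
μ is the interval midpoint, 0.043.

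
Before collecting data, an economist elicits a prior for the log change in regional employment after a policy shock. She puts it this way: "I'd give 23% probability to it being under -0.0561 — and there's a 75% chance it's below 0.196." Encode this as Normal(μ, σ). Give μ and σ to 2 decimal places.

For Normal(μ,σ), the p-quantile is μ + z_p·σ. Here z_{0.23} = -0.7388, z_{0.75} = 0.6745.
So -0.0561 = μ − 0.7388σ and 0.196 = μ + 0.6745σ.
Subtracting: σ = (0.196 − -0.0561)/(0.6745 − (-0.7388)) = 0.18.
Then μ = -0.0561 − (-0.7388)·0.18 = 0.08.

μ = 0.08, σ = 0.18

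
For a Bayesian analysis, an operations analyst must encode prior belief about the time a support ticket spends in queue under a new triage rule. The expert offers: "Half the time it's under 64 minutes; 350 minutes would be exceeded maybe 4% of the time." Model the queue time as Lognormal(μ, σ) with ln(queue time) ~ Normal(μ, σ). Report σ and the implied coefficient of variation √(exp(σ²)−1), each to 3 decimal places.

σ ≈ 0.971, CV ≈ 1.251

If T ~ Lognormal(μ,σ) then ln T ~ Normal(μ,σ), so the p-quantile of ln T is μ + z_p·σ.
ln(64) = 4.159 and ln(350) = 5.858; z_{0.5} = 0, z_{0.96} = 1.751.
σ = (5.858 − 4.159)/(1.751 − (0)) = 0.971.
μ = 4.159 − (0)·0.971 = 4.159.
CV = √(exp(σ²)−1) = √(exp(0.9419)−1) = 1.251.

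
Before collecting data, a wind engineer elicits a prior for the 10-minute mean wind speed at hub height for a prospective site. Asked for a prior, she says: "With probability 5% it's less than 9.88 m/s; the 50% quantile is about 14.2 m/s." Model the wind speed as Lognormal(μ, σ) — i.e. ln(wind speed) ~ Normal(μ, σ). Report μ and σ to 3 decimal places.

If T ~ Lognormal(μ,σ) then ln T ~ Normal(μ,σ), so the p-quantile of ln T is μ + z_p·σ.
ln(9.88) = 2.291 and ln(14.2) = 2.653; z_{0.05} = -1.645, z_{0.5} = 0.
σ = (2.653 − 2.291)/(0 − (-1.645)) = 0.221.
μ = 2.291 − (-1.645)·0.221 = 2.653.

μ ≈ 2.653, σ ≈ 0.221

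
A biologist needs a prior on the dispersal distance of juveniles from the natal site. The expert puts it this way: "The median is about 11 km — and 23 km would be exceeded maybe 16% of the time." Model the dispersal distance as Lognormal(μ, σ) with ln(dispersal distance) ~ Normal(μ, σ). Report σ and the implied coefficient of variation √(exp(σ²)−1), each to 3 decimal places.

σ ≈ 0.742, CV ≈ 0.856

If T ~ Lognormal(μ,σ) then ln T ~ Normal(μ,σ), so the p-quantile of ln T is μ + z_p·σ.
ln(11) = 2.398 and ln(23) = 3.135; z_{0.5} = 0, z_{0.84} = 0.9945.
σ = (3.135 − 2.398)/(0.9945 − (0)) = 0.742.
μ = 2.398 − (0)·0.742 = 2.398.
CV = √(exp(σ²)−1) = √(exp(0.5501)−1) = 0.856.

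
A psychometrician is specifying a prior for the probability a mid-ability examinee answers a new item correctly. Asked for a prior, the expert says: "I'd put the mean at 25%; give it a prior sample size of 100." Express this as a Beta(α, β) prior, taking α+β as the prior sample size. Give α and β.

α = 25, β = 75

Under the effective-sample-size interpretation, Beta(α, β) has prior mean α/(α+β) and prior sample size α+β.
So α+β = 100 and α/(α+β) = 0.25, giving α = 0.25·100 = 25 and β = 100 − 25 = 75.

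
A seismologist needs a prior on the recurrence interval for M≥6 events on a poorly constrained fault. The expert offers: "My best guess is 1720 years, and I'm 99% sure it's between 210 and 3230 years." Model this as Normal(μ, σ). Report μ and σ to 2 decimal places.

μ = 1720.00, σ = 586.22

A symmetric 99% interval runs μ ± z·σ with z = 2.576.
Half-width = 1510, so σ = 1510/2.576 = 586.22.
μ is the stated best guess, 1720.00.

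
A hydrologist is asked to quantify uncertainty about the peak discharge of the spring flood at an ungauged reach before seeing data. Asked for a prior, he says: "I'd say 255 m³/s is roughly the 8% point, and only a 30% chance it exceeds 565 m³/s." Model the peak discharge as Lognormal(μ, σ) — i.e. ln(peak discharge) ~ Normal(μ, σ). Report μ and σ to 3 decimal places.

μ ≈ 6.121, σ ≈ 0.412

If T ~ Lognormal(μ,σ) then ln T ~ Normal(μ,σ), so the p-quantile of ln T is μ + z_p·σ.
ln(255) = 5.541 and ln(565) = 6.337; z_{0.08} = -1.405, z_{0.7} = 0.5244.
σ = (6.337 − 5.541)/(0.5244 − (-1.405)) = 0.412.
μ = 5.541 − (-1.405)·0.412 = 6.121.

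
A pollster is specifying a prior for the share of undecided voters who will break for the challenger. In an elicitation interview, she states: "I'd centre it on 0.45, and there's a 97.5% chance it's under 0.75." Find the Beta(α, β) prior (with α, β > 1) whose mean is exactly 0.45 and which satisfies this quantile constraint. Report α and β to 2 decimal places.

With mean 0.45 fixed, write α = 0.45s, β = 0.55s where s = α+β.
Need P(θ < 0.75) = 0.975 under Beta(0.45s, 0.55s). Normal approximation: (q−m)/√(m(1−m)/s) ≈ z_{0.975} = 1.96, so s ≈ 0.45·0.55·(1.96)²/(0.75−0.45)² = 10.6.
At s = 10.6: P(θ<0.75) ≈ 0.980. Adjusting to match 0.975 gives s ≈ 9.69.
So α = 0.45·9.69 ≈ 4.36, β = 0.55·9.69 ≈ 5.33.

α ≈ 4.36, β ≈ 5.33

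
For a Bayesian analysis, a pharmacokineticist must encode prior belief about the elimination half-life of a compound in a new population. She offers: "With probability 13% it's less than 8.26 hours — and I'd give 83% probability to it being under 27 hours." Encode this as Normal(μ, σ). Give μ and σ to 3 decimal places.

The p-quantile of Normal(μ,σ) is μ + z_p·σ, with z_{0.13} = -1.126 and z_{0.83} = 0.9542.
Eliminate σ: μ = (z₂·x₁ − z₁·x₂)/(z₂ − z₁) = (0.9542·8.26 − (-1.126)·27)/2.081 = 18.406.
Then σ = (x₂ − x₁)/(z₂ − z₁) = (27 − 8.26)/2.081 = 9.007.

μ = 18.406, σ = 9.007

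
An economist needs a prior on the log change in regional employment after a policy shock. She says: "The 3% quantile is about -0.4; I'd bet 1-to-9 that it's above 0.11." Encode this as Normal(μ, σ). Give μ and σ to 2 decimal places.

The p-quantile of Normal(μ,σ) is μ + z_p·σ, with z_{0.03} = -1.881 and z_{0.9} = 1.282.
Eliminate σ: μ = (z₂·x₁ − z₁·x₂)/(z₂ − z₁) = (1.282·-0.4 − (-1.881)·0.11)/3.162 = -0.10.
Then σ = (x₂ − x₁)/(z₂ − z₁) = (0.11 − -0.4)/3.162 = 0.16.

μ = -0.10, σ = 0.16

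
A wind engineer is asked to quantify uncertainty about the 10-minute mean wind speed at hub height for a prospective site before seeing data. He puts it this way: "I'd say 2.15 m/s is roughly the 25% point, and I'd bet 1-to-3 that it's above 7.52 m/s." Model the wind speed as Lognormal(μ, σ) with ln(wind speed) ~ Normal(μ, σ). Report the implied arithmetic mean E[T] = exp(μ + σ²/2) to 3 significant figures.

E[T] ≈ 6.19 m/s

If T ~ Lognormal(μ,σ) then ln T ~ Normal(μ,σ), so the p-quantile of ln T is μ + z_p·σ.
ln(2.15) = 0.7655 and ln(7.52) = 2.018; z_{0.25} = -0.6745, z_{0.75} = 0.6745.
σ = (2.018 − 0.7655)/(0.6745 − (-0.6745)) = 0.928.
μ = 0.7655 − (-0.6745)·0.928 = 1.392.
E[T] = exp(μ + σ²/2) = exp(1.392 + 0.4308) = 6.19 m/s.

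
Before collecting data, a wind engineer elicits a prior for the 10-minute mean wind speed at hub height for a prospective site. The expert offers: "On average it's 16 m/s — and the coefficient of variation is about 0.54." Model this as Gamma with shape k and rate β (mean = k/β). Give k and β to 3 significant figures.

k ≈ 3.43, β ≈ 0.214

For Gamma(k, rate β): mean = k/β, variance = k/β², so CV = 1/√k.
CV = 0.54, hence k = 1/CV² = 3.43.
Then β = k/mean = 3.43/16 = 0.214.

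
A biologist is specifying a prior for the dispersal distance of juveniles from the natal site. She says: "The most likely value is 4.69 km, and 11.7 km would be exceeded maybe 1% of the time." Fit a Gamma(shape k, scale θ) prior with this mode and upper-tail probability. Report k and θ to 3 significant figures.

Gamma(k,θ) with k>1 has mode (k−1)θ, so θ = 4.69/(k−1).
Need P(X < 11.7) = 0.99 with θ tied to k this way. Start at k = 2, θ = 4.69: P(X<11.7) ≈ 0.712.
Too low — raise k to concentrate. Iterating converges to k ≈ 6.62.
Then θ = 4.69/(6.62−1) ≈ 0.835.

k ≈ 6.62, θ ≈ 0.835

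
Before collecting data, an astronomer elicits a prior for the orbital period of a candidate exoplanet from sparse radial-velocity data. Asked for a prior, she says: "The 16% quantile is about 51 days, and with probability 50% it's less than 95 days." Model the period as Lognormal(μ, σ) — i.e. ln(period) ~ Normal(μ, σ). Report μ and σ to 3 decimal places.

μ ≈ 4.554, σ ≈ 0.626

If T ~ Lognormal(μ,σ) then ln T ~ Normal(μ,σ), so the p-quantile of ln T is μ + z_p·σ.
ln(51) = 3.932 and ln(95) = 4.554; z_{0.16} = -0.9945, z_{0.5} = 0.
σ = (4.554 − 3.932)/(0 − (-0.9945)) = 0.626.
μ = 3.932 − (-0.9945)·0.626 = 4.554.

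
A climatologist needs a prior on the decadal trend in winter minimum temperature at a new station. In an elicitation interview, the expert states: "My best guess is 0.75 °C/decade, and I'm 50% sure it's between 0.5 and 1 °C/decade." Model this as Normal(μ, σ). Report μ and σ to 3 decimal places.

μ = 0.750, σ = 0.371

A symmetric 50% interval runs μ ± z·σ with z = 0.6745.
Half-width = 0.25, so σ = 0.25/0.6745 = 0.371.
μ is the stated best guess, 0.750.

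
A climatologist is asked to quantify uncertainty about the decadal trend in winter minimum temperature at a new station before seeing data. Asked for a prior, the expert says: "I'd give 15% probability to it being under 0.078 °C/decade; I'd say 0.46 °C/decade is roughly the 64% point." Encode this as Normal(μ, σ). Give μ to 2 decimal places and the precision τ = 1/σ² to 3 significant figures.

μ = 0.36, τ = 13.3

For Normal(μ,σ), the p-quantile is μ + z_p·σ. Here z_{0.15} = -1.036, z_{0.64} = 0.3585.
So 0.078 = μ − 1.036σ and 0.46 = μ + 0.3585σ.
Subtracting: σ = (0.46 − 0.078)/(0.3585 − (-1.036)) = 0.27.
Then μ = 0.078 − (-1.036)·0.27 = 0.36.
Precision τ = 1/σ² = 1/0.2739² = 13.3.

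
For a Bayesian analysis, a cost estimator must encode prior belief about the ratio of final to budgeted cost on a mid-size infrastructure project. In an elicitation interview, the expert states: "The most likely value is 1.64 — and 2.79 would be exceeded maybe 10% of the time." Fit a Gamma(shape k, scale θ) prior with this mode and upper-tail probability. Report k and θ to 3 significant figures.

k ≈ 7.71, θ ≈ 0.245

Gamma(k,θ) with k>1 has mode (k−1)θ, so θ = 1.64/(k−1).
Need P(X < 2.79) = 0.9 with θ tied to k this way. Start at k = 2, θ = 1.64: P(X<2.79) ≈ 0.507.
Too low — raise k to concentrate. Iterating converges to k ≈ 7.71.
Then θ = 1.64/(7.71−1) ≈ 0.245.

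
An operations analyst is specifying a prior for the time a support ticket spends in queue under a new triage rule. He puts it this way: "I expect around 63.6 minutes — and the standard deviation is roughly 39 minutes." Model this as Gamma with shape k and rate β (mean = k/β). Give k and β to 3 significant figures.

k ≈ 2.66, β ≈ 0.0418

For Gamma(k, rate β): mean = k/β, variance = k/β², so CV = 1/√k.
CV = SD/mean = 39/63.6 = 0.6132, hence k = 1/CV² = 2.66.
Then β = k/mean = 2.66/63.6 = 0.0418.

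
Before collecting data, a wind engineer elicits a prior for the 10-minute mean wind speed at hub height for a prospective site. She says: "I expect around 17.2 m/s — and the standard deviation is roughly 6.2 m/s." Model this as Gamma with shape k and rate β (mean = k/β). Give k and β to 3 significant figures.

For Gamma(k, rate β): mean = k/β, variance = k/β², so CV = 1/√k.
CV = SD/mean = 6.2/17.2 = 0.3605, hence k = 1/CV² = 7.7.
Then β = k/mean = 7.7/17.2 = 0.447.

k ≈ 7.7, β ≈ 0.447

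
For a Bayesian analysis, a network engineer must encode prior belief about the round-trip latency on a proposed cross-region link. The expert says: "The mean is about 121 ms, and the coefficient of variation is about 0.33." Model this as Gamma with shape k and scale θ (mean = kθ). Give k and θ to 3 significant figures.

For Gamma(k, scale θ): mean = kθ, variance = kθ², so CV = 1/√k.
CV = 0.33, hence k = 1/CV² = 9.18.
Then θ = mean/k = 121/9.18 = 13.2.

k ≈ 9.18, θ ≈ 13.2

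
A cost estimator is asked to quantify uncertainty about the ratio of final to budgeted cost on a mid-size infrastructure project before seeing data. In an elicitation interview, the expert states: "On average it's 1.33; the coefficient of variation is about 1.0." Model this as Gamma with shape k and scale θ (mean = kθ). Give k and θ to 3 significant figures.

For Gamma(k, scale θ): mean = kθ, variance = kθ², so CV = 1/√k.
CV = 1.0, hence k = 1/CV² = 1.
Then θ = mean/k = 1.33/1 = 1.33.

k ≈ 1, θ ≈ 1.33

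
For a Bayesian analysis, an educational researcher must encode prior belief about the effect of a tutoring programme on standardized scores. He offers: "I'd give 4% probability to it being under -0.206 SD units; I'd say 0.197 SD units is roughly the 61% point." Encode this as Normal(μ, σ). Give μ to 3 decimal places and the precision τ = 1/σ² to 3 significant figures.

The p-quantile of Normal(μ,σ) is μ + z_p·σ, with z_{0.04} = -1.751 and z_{0.61} = 0.2793.
Eliminate σ: μ = (z₂·x₁ − z₁·x₂)/(z₂ − z₁) = (0.2793·-0.206 − (-1.751)·0.197)/2.03 = 0.142.
Then σ = (x₂ − x₁)/(z₂ − z₁) = (0.197 − -0.206)/2.03 = 0.199.
Precision τ = 1/σ² = 1/0.1985² = 25.4.

μ = 0.142, τ = 25.4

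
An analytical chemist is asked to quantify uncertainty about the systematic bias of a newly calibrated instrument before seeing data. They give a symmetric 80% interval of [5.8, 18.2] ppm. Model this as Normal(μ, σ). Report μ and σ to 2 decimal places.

A symmetric 80% interval runs μ ± z·σ with z = 1.282.
Half-width = 6.2, so σ = 6.2/1.282 = 4.84.
μ is the interval midpoint, 12.00.

μ = 12.00, σ = 4.84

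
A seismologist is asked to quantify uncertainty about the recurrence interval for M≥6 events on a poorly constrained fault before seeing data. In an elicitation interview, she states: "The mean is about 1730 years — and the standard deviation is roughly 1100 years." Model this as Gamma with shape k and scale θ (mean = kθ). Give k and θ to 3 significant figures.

For Gamma(k, scale θ): mean = kθ, variance = kθ², so CV = 1/√k.
CV = SD/mean = 1100/1730 = 0.6358, hence k = 1/CV² = 2.47.
Then θ = mean/k = 1730/2.47 = 699.

k ≈ 2.47, θ ≈ 699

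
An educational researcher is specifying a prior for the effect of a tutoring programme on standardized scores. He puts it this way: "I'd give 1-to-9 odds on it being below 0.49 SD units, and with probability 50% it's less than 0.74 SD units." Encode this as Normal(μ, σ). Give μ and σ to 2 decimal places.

The p-quantile of Normal(μ,σ) is μ + z_p·σ, with z_{0.1} = -1.282 and z_{0.5} = 0.
Eliminate σ: μ = (z₂·x₁ − z₁·x₂)/(z₂ − z₁) = (0·0.49 − (-1.282)·0.74)/1.282 = 0.74.
Then σ = (x₂ − x₁)/(z₂ − z₁) = (0.74 − 0.49)/1.282 = 0.20.

μ = 0.74, σ = 0.20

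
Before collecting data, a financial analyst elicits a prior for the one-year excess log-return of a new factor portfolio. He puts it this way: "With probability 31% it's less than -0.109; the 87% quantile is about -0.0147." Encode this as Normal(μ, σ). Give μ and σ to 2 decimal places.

The p-quantile of Normal(μ,σ) is μ + z_p·σ, with z_{0.31} = -0.4959 and z_{0.87} = 1.126.
Eliminate σ: μ = (z₂·x₁ − z₁·x₂)/(z₂ − z₁) = (1.126·-0.109 − (-0.4959)·-0.0147)/1.622 = -0.08.
Then σ = (x₂ − x₁)/(z₂ − z₁) = (-0.0147 − -0.109)/1.622 = 0.06.

μ = -0.08, σ = 0.06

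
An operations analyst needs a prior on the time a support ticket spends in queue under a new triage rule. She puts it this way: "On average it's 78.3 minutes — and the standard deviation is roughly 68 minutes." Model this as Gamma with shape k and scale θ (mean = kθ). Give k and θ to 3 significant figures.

For Gamma(k, scale θ): mean = kθ, variance = kθ², so CV = 1/√k.
CV = SD/mean = 68/78.3 = 0.8685, hence k = 1/CV² = 1.33.
Then θ = mean/k = 78.3/1.33 = 59.1.

k ≈ 1.33, θ ≈ 59.1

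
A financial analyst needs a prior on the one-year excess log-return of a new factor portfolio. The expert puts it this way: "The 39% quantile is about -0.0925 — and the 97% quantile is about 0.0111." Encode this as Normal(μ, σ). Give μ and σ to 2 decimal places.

μ = -0.08, σ = 0.05

The p-quantile of Normal(μ,σ) is μ + z_p·σ, with z_{0.39} = -0.2793 and z_{0.97} = 1.881.
Eliminate σ: μ = (z₂·x₁ − z₁·x₂)/(z₂ − z₁) = (1.881·-0.0925 − (-0.2793)·0.0111)/2.16 = -0.08.
Then σ = (x₂ − x₁)/(z₂ − z₁) = (0.0111 − -0.0925)/2.16 = 0.05.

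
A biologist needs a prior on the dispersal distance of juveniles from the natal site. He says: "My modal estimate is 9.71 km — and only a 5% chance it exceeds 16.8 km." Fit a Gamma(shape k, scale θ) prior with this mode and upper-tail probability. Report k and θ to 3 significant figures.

k ≈ 10.3, θ ≈ 1.05

Gamma(k,θ) with k>1 has mode (k−1)θ, so θ = 9.71/(k−1).
Need P(X < 16.8) = 0.95 with θ tied to k this way. Start at k = 2, θ = 9.71: P(X<16.8) ≈ 0.516.
Too low — raise k to concentrate. Iterating converges to k ≈ 10.3.
Then θ = 9.71/(10.3−1) ≈ 1.05.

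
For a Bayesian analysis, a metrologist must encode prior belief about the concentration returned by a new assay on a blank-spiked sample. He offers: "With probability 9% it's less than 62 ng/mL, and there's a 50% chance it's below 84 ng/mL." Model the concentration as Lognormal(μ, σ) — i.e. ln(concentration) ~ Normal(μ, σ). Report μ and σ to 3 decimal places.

If T ~ Lognormal(μ,σ) then ln T ~ Normal(μ,σ), so the p-quantile of ln T is μ + z_p·σ.
ln(62) = 4.127 and ln(84) = 4.431; z_{0.09} = -1.341, z_{0.5} = 0.
σ = (4.431 − 4.127)/(0 − (-1.341)) = 0.227.
μ = 4.127 − (-1.341)·0.227 = 4.431.

μ ≈ 4.431, σ ≈ 0.227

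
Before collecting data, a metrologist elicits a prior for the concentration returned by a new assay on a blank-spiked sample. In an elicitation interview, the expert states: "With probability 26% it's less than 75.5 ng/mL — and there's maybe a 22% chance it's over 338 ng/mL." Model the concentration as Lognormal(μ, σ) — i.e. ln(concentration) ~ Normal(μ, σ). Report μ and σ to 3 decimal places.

μ ≈ 5.005, σ ≈ 1.059

If T ~ Lognormal(μ,σ) then ln T ~ Normal(μ,σ), so the p-quantile of ln T is μ + z_p·σ.
ln(75.5) = 4.324 and ln(338) = 5.823; z_{0.26} = -0.6433, z_{0.78} = 0.7722.
σ = (5.823 − 4.324)/(0.7722 − (-0.6433)) = 1.059.
μ = 4.324 − (-0.6433)·1.059 = 5.005.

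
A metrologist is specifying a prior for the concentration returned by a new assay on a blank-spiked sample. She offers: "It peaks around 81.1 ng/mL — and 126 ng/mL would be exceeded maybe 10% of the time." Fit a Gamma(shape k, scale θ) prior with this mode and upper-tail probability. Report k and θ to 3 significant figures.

Gamma(k,θ) with k>1 has mode (k−1)θ, so θ = 81.1/(k−1).
Need P(X < 126) = 0.9 with θ tied to k this way. Start at k = 2, θ = 81.1: P(X<126) ≈ 0.460.
Too low — raise k to concentrate. Iterating converges to k ≈ 10.6.
Then θ = 81.1/(10.6−1) ≈ 8.42.

k ≈ 10.6, θ ≈ 8.42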